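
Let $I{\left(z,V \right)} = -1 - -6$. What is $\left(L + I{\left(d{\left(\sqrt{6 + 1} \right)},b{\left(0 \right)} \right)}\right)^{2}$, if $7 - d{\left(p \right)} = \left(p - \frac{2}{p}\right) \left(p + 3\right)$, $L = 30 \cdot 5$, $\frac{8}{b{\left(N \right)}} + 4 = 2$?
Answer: $24025$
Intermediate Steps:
$b{\left(N \right)} = -4$ ($b{\left(N \right)} = \frac{8}{-4 + 2} = \frac{8}{-2} = 8 \left(- \frac{1}{2}\right) = -4$)
$L = 150$
$d{\left(p \right)} = 7 - \left(3 + p\right) \left(p - \frac{2}{p}\right)$ ($d{\left(p \right)} = 7 - \left(p - \frac{2}{p}\right) \left(p + 3\right) = 7 - \left(p - \frac{2}{p}\right) \left(3 + p\right) = 7 - \left(3 + p\right) \left(p - \frac{2}{p}\right)$)
$I{\left(z,V \right)} = 5$ ($I{\left(z,V \right)} = -1 + 6 = 5$)
$\left(L + I{\left(d{\left(\sqrt{6 + 1} \right)},b{\left(0 \right)} \right)}\right)^{2} = \left(150 + 5\right)^{2} = 155^{2} = 24025$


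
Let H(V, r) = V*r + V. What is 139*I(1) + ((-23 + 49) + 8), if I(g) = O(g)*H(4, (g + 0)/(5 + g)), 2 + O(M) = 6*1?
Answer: 7886/3 ≈ 2628.7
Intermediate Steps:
H(V, r) = V + V*r
O(M) = 4 (O(M) = -2 + 6*1 = -2 + 6 = 4)
I(g) = 16 + 16*g/(5 + g) (I(g) = 4*(4*(1 + (g + 0)/(5 + g))) = 4*(4*(1 + g/(5 + g))) = 4*(4 + 4*g/(5 + g)) = 16 + 16*g/(5 + g))
139*I(1) + ((-23 + 49) + 8) = 139*(16*(5 + 2*1)/(5 + 1)) + ((-23 + 49) + 8) = 139*(16*(5 + 2)/6) + (26 + 8) = 139*(16*(⅙)*7) + 34 = 139*(56/3) + 34 = 7784/3 + 34 = 7886/3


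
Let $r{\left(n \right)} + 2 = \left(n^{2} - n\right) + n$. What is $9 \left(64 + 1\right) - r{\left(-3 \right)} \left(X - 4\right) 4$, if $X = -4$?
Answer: $809$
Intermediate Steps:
$r{\left(n \right)} = -2 + n^{2}$ ($r{\left(n \right)} = -2 + \left(\left(n^{2} - n\right) + n\right) = -2 + n^{2}$)
$9 \left(64 + 1\right) - r{\left(-3 \right)} \left(X - 4\right) 4 = 9 \left(64 + 1\right) - \left(-2 + \left(-3\right)^{2}\right) \left(-4 - 4\right) 4 = 9 \cdot 65 - \left(-2 + 9\right) \left(-4 - 4\right) 4 = 585 - 7 \left(-8\right) 4 = 585 - \left(-56\right) 4 = 585 - -224 = 585 + 224 = 809$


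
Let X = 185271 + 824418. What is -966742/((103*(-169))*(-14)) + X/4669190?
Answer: -304845920647/81276590330 ≈ -3.7507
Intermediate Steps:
X = 1009689
-966742/((103*(-169))*(-14)) + X/4669190 = -966742/((103*(-169))*(-14)) + 1009689/4669190 = -966742/((-17407*(-14))) + 1009689*(1/4669190) = -966742/243698 + 1009689/4669190 = -966742*1/243698 + 1009689/4669190 = -69053/17407 + 1009689/4669190 = -304845920647/81276590330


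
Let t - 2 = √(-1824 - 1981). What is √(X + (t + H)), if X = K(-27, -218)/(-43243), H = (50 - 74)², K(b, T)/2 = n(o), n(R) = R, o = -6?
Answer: √(1080835693238 + 1869957049*I*√3805)/43243 ≈ 24.076 + 1.2811*I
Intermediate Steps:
K(b, T) = -12 (K(b, T) = 2*(-6) = -12)
H = 576 (H = (-24)² = 576)
t = 2 + I*√3805 (t = 2 + √(-1824 - 1981) = 2 + √(-3805) = 2 + I*√3805 ≈ 2.0 + 61.685*I)
X = 12/43243 (X = -12/(-43243) = -12*(-1/43243) = 12/43243 ≈ 0.00027750)
√(X + (t + H)) = √(12/43243 + ((2 + I*√3805) + 576)) = √(12/43243 + (578 + I*√3805)) = √(24994466/43243 + I*√3805)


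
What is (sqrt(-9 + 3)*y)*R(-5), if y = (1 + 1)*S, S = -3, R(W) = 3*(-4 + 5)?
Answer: -18*I*sqrt(6) ≈ -44.091*I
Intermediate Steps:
R(W) = 3 (R(W) = 3*1 = 3)
y = -6 (y = (1 + 1)*(-3) = 2*(-3) = -6)
(sqrt(-9 + 3)*y)*R(-5) = (sqrt(-9 + 3)*(-6))*3 = (sqrt(-6)*(-6))*3 = ((I*sqrt(6))*(-6))*3 = -6*I*sqrt(6)*3 = -18*I*sqrt(6)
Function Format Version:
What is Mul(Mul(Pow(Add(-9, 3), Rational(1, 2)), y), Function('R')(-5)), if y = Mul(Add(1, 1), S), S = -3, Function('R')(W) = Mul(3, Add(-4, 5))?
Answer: Mul(-18, I, Pow(6, Rational(1, 2))) ≈ Mul(-44.091, I)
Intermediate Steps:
Function('R')(W) = 3 (Function('R')(W) = Mul(3, 1) = 3)
y = -6 (y = Mul(Add(1, 1), -3) = Mul(2, -3) = -6)
Mul(Mul(Pow(Add(-9, 3), Rational(1, 2)), y), Function('R')(-5)) = Mul(Mul(Pow(Add(-9, 3), Rational(1, 2)), -6), 3) = Mul(Mul(Pow(-6, Rational(1, 2)), -6), 3) = Mul(Mul(Mul(I, Pow(6, Rational(1, 2))), -6), 3) = Mul(Mul(-6, I, Pow(6, Rational(1, 2))), 3) = Mul(-18, I, Pow(6, Rational(1, 2)))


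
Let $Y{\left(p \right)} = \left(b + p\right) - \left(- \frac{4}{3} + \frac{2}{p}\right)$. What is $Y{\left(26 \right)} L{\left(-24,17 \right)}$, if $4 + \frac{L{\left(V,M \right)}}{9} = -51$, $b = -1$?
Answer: $- \frac{168960}{13} \approx -12997.0$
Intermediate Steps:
$L{\left(V,M \right)} = -495$ ($L{\left(V,M \right)} = -36 + 9 \left(-51\right) = -36 - 459 = -495$)
$Y{\left(p \right)} = \frac{1}{3} + p - \frac{2}{p}$ ($Y{\left(p \right)} = \left(-1 + p\right) - \left(- \frac{4}{3} + \frac{2}{p}\right) = \left(-1 + p\right) + \left(- \frac{2}{p} + \frac{4}{3}\right) = \left(-1 + p\right) + \left(\frac{4}{3} - \frac{2}{p}\right) = \frac{1}{3} + p - \frac{2}{p}$)
$Y{\left(26 \right)} L{\left(-24,17 \right)} = \left(\frac{1}{3} + 26 - \frac{2}{26}\right) \left(-495\right) = \left(\frac{1}{3} + 26 - \frac{1}{13}\right) \left(-495\right) = \frac{1024}{39} \left(-495\right) = - \frac{168960}{13}$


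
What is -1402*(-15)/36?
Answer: 3505/6 ≈ 584.17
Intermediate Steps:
-1402*(-15)/36 = -701*(-15)/18 = -1402*(-5/12) = 3505/6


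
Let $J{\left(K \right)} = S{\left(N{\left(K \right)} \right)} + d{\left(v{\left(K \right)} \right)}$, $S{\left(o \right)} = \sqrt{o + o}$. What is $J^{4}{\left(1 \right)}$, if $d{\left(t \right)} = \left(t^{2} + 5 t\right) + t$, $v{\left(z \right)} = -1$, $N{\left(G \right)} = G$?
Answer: $\left(5 - \sqrt{2}\right)^{4} \approx 165.32$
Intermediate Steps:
$S{\left(o \right)} = \sqrt{2} \sqrt{o}$ ($S{\left(o \right)} = \sqrt{2 o} = \sqrt{2} \sqrt{o}$)
$d{\left(t \right)} = t^{2} + 6 t$
$J{\left(K \right)} = -5 + \sqrt{2} \sqrt{K}$ ($J{\left(K \right)} = \sqrt{2} \sqrt{K} - \left(6 - 1\right) = \sqrt{2} \sqrt{K} - 5 = -5 + \sqrt{2} \sqrt{K}$)
$J^{4}{\left(1 \right)} = \left(-5 + \sqrt{2} \sqrt{1}\right)^{4} = \left(-5 + \sqrt{2} \cdot 1\right)^{4} = \left(-5 + \sqrt{2}\right)^{4}$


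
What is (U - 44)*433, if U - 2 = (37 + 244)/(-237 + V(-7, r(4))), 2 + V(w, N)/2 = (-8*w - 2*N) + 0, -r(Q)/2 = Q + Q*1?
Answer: -1303763/65 ≈ -20058.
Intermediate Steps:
r(Q) = -4*Q (r(Q) = -2*(Q + Q*1) = -2*(Q + Q) = -4*Q)
V(w, N) = -4 - 16*w - 4*N (V(w, N) = -4 + 2*((-8*w - 2*N) + 0) = -4 + 2*(-8*w - 2*N) = -4 + (-16*w - 4*N) = -4 - 16*w - 4*N)
U = -151/65 (U = 2 + (37 + 244)/(-237 + (-4 - 16*(-7) - (-16)*4)) = 2 + 281/(-237 + (-4 + 112 - 4*(-16))) = 2 + 281/(-237 + (-4 + 112 + 64)) = 2 + 281/(-237 + 172) = 2 + 281/(-65) = 2 + 281*(-1/65) = 2 - 281/65 = -151/65 ≈ -2.3231)
(U - 44)*433 = (-151/65 - 44)*433 = -3011/65*433 = -1303763/65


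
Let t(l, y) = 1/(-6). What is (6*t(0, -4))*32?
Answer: -32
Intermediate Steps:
t(l, y) = -⅙
(6*t(0, -4))*32 = (6*(-⅙))*32 = -1*32 = -32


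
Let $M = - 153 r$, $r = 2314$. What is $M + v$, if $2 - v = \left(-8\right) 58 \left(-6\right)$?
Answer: $-356824$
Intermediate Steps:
$M = -354042$ ($M = \left(-153\right) 2314 = -354042$)
$v = -2782$ ($v = 2 - \left(-8\right) 58 \left(-6\right) = 2 - \left(-464\right) \left(-6\right) = 2 - 2784 = -2782$)
$M + v = -354042 - 2782 = -356824$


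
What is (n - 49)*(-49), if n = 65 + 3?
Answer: -931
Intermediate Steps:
n = 68
(n - 49)*(-49) = (68 - 49)*(-49) = 19*(-49) = -931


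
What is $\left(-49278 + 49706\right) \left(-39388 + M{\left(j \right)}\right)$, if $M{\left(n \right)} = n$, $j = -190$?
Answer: $-16939384$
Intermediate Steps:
$\left(-49278 + 49706\right) \left(-39388 + M{\left(j \right)}\right) = \left(-49278 + 49706\right) \left(-39388 - 190\right) = 428 \left(-39578\right) = -16939384$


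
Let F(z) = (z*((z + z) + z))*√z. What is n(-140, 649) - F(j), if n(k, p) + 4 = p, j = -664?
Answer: 645 - 2645376*I*√166 ≈ 645.0 - 3.4083e+7*I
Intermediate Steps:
n(k, p) = -4 + p
F(z) = 3*z^(5/2) (F(z) = (z*(2*z + z))*√z = (z*(3*z))*√z = (3*z²)*√z = 3*z^(5/2))
n(-140, 649) - F(j) = (-4 + 649) - 3*(-664)^(5/2) = 645 - 3*881792*I*√166 = 645 - 2645376*I*√166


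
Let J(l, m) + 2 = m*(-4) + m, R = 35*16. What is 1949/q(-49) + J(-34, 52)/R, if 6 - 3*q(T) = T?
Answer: 326563/3080 ≈ 106.03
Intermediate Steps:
R = 560
q(T) = 2 - T/3
J(l, m) = -2 - 3*m (J(l, m) = -2 + (m*(-4) + m) = -2 + (-4*m + m) = -2 - 3*m)
1949/q(-49) + J(-34, 52)/R = 1949/(2 - ⅓*(-49)) + (-2 - 3*52)/560 = 1949/(2 + 49/3) + (-2 - 156)*(1/560) = 1949/(55/3) - 158*1/560 = 1949*(3/55) - 79/280 = 5847/55 - 79/280 = 326563/3080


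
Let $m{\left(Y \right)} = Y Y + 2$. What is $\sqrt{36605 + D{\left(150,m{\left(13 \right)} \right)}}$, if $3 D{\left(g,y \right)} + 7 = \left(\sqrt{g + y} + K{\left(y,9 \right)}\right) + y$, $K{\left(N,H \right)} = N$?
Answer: $\frac{\sqrt{330450 + 3 \sqrt{321}}}{3} \approx 191.63$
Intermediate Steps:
$m{\left(Y \right)} = 2 + Y^{2}$ ($m{\left(Y \right)} = Y^{2} + 2 = 2 + Y^{2}$)
$D{\left(g,y \right)} = - \frac{7}{3} + \frac{\sqrt{g + y}}{3} + \frac{2 y}{3}$ ($D{\left(g,y \right)} = - \frac{7}{3} + \frac{\left(\sqrt{g + y} + y\right) + y}{3} = - \frac{7}{3} + \frac{\left(y + \sqrt{g + y}\right) + y}{3} = - \frac{7}{3} + \frac{\sqrt{g + y} + 2 y}{3} = - \frac{7}{3} + \left(\frac{\sqrt{g + y}}{3} + \frac{2 y}{3}\right) = - \frac{7}{3} + \frac{\sqrt{g + y}}{3} + \frac{2 y}{3}$)
$\sqrt{36605 + D{\left(150,m{\left(13 \right)} \right)}} = \sqrt{36605 + \left(- \frac{7}{3} + \frac{\sqrt{150 + \left(2 + 13^{2}\right)}}{3} + \frac{2 \left(2 + 13^{2}\right)}{3}\right)} = \sqrt{36605 + \left(- \frac{7}{3} + \frac{\sqrt{150 + \left(2 + 169\right)}}{3} + \frac{2 \left(2 + 169\right)}{3}\right)} = \sqrt{36605 + \left(- \frac{7}{3} + \frac{\sqrt{150 + 171}}{3} + \frac{2}{3} \cdot 171\right)} = \sqrt{36605 + \left(- \frac{7}{3} + \frac{\sqrt{321}}{3} + 114\right)} = \sqrt{36605 + \left(\frac{335}{3} + \frac{\sqrt{321}}{3}\right)} = \sqrt{\frac{110150}{3} + \frac{\sqrt{321}}{3}}$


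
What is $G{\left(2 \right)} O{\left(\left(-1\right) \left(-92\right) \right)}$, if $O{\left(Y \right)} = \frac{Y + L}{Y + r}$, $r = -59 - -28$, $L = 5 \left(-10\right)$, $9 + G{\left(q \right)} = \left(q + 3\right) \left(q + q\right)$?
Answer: $\frac{462}{61} \approx 7.5738$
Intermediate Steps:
$G{\left(q \right)} = -9 + 2 q \left(3 + q\right)$ ($G{\left(q \right)} = -9 + \left(q + 3\right) \left(q + q\right) = -9 + \left(3 + q\right) 2 q = -9 + 2 q \left(3 + q\right)$)
$L = -50$
$r = -31$ ($r = -59 + 28 = -31$)
$O{\left(Y \right)} = \frac{-50 + Y}{-31 + Y}$ ($O{\left(Y \right)} = \frac{Y - 50}{Y - 31} = \frac{-50 + Y}{-31 + Y}$)
$G{\left(2 \right)} O{\left(\left(-1\right) \left(-92\right) \right)} = \left(-9 + 2 \cdot 2^{2} + 6 \cdot 2\right) \frac{-50 - -92}{-31 - -92} = \left(-9 + 2 \cdot 4 + 12\right) \frac{-50 + 92}{-31 + 92} = \left(-9 + 8 + 12\right) \frac{1}{61} \cdot 42 = 11 \cdot \frac{1}{61} \cdot 42 = 11 \cdot \frac{42}{61} = \frac{462}{61}$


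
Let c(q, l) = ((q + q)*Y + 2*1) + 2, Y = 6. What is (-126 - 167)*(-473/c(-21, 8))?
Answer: -138589/248 ≈ -558.83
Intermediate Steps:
c(q, l) = 4 + 12*q (c(q, l) = ((q + q)*6 + 2*1) + 2 = ((2*q)*6 + 2) + 2 = (12*q + 2) + 2 = (2 + 12*q) + 2 = 4 + 12*q)
(-126 - 167)*(-473/c(-21, 8)) = (-126 - 167)*(-473/(4 + 12*(-21))) = -(-138589)/(4 - 252) = -(-138589)/(-248) = -(-138589)*(-1)/248 = -293*473/248 = -138589/248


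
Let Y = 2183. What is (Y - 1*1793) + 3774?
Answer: 4164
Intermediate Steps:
(Y - 1*1793) + 3774 = (2183 - 1*1793) + 3774 = (2183 - 1793) + 3774 = 390 + 3774 = 4164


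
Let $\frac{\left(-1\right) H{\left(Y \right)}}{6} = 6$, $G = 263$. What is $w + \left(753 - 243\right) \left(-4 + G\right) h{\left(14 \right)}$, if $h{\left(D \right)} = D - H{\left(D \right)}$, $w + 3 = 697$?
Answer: $6605194$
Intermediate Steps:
$w = 694$ ($w = -3 + 697 = 694$)
$H{\left(Y \right)} = -36$ ($H{\left(Y \right)} = \left(-6\right) 6 = -36$)
$h{\left(D \right)} = 36 + D$ ($h{\left(D \right)} = D - -36 = D + 36 = 36 + D$)
$w + \left(753 - 243\right) \left(-4 + G\right) h{\left(14 \right)} = 694 + \left(753 - 243\right) \left(-4 + 263\right) \left(36 + 14\right) = 694 + 510 \cdot 259 \cdot 50 = 694 + 132090 \cdot 50 = 694 + 6604500 = 6605194$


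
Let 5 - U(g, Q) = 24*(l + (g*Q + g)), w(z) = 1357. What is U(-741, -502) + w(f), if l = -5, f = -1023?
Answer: -8908302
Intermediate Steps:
U(g, Q) = 125 - 24*g - 24*Q*g (U(g, Q) = 5 - 24*(-5 + (g*Q + g)) = 5 - 24*(-5 + (Q*g + g)) = 5 - 24*(-5 + (g + Q*g)) = 5 - 24*(-5 + g + Q*g) = 5 - (-120 + 24*g + 24*Q*g) = 5 + (120 - 24*g - 24*Q*g) = 125 - 24*g - 24*Q*g)
U(-741, -502) + w(f) = (125 - 24*(-741) - 24*(-502)*(-741)) + 1357 = (125 + 17784 - 8927568) + 1357 = -8909659 + 1357 = -8908302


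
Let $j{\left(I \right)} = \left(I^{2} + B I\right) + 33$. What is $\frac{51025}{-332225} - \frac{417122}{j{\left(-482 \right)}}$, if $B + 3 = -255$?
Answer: $- \frac{6271185491}{4740359057} \approx -1.3229$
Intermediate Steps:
$B = -258$ ($B = -3 - 255 = -258$)
$j{\left(I \right)} = 33 + I^{2} - 258 I$ ($j{\left(I \right)} = \left(I^{2} - 258 I\right) + 33 = 33 + I^{2} - 258 I$)
$\frac{51025}{-332225} - \frac{417122}{j{\left(-482 \right)}} = \frac{51025}{-332225} - \frac{417122}{33 + \left(-482\right)^{2} - -124356} = 51025 \left(- \frac{1}{332225}\right) - \frac{417122}{33 + 232324 + 124356} = - \frac{2041}{13289} - \frac{417122}{356713} = - \frac{6271185491}{4740359057}$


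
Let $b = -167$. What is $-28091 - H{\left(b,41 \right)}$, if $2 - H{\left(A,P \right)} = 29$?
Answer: $-28064$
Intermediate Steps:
$H{\left(A,P \right)} = -27$ ($H{\left(A,P \right)} = 2 - 29 = -27$)
$-28091 - H{\left(b,41 \right)} = -28091 - -27 = -28091 + 27 = -28064$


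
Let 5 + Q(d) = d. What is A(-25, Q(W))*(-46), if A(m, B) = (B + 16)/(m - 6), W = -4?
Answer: 322/31 ≈ 10.387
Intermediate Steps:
Q(d) = -5 + d
A(m, B) = (16 + B)/(-6 + m)
A(-25, Q(W))*(-46) = ((16 + (-5 - 4))/(-6 - 25))*(-46) = ((16 - 9)/(-31))*(-46) = -1/31*7*(-46) = -7/31*(-46) = 322/31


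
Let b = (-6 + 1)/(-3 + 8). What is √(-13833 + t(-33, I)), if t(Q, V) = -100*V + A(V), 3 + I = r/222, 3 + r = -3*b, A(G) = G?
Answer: 12*I*√94 ≈ 116.34*I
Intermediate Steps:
b = -1 (b = -5/5 = -5*⅕ = -1)
r = 0 (r = -3 - 3*(-1) = -3 + 3 = 0)
I = -3 (I = -3 + 0/222 = -3 + 0*(1/222) = -3 + 0 = -3)
t(Q, V) = -99*V (t(Q, V) = -100*V + V = -99*V)
√(-13833 + t(-33, I)) = √(-13833 - 99*(-3)) = √(-13833 + 297) = √(-13536) = 12*I*√94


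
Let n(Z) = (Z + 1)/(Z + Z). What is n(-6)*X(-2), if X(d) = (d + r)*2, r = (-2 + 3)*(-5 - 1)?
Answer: -20/3 ≈ -6.6667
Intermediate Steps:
r = -6 (r = 1*(-6) = -6)
n(Z) = (1 + Z)/(2*Z) (n(Z) = (1 + Z)/((2*Z)) = (1 + Z)*(1/(2*Z)) = (1 + Z)/(2*Z))
X(d) = -12 + 2*d (X(d) = (d - 6)*2 = (-6 + d)*2 = -12 + 2*d)
n(-6)*X(-2) = ((½)*(1 - 6)/(-6))*(-12 + 2*(-2)) = ((½)*(-⅙)*(-5))*(-12 - 4) = (5/12)*(-16) = -20/3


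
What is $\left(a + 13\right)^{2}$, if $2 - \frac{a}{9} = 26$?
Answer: $41209$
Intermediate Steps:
$a = -216$ ($a = 18 - 234 = -216$)
$\left(a + 13\right)^{2} = \left(-216 + 13\right)^{2} = \left(-203\right)^{2} = 41209$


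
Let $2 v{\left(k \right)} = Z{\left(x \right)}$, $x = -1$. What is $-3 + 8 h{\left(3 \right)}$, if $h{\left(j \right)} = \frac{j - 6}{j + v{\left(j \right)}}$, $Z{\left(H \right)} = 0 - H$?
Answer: $- \frac{69}{7} \approx -9.8571$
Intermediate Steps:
$Z{\left(H \right)} = - H$
$v{\left(k \right)} = \frac{1}{2}$ ($v{\left(k \right)} = \frac{\left(-1\right) \left(-1\right)}{2} = \frac{1}{2} \cdot 1 = \frac{1}{2}$)
$h{\left(j \right)} = \frac{-6 + j}{\frac{1}{2} + j}$ ($h{\left(j \right)} = \frac{j - 6}{j + \frac{1}{2}} = \frac{-6 + j}{\frac{1}{2} + j}$)
$-3 + 8 h{\left(3 \right)} = -3 + 8 \frac{2 \left(-6 + 3\right)}{1 + 2 \cdot 3} = -3 + 8 \cdot 2 \frac{1}{1 + 6} \left(-3\right) = -3 + 8 \cdot 2 \cdot \frac{1}{7} \left(-3\right) = -3 + 8 \left(- \frac{6}{7}\right) = -3 - \frac{48}{7} = - \frac{69}{7}$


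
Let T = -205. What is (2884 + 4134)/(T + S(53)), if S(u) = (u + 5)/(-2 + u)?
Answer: -357918/10397 ≈ -34.425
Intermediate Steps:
S(u) = (5 + u)/(-2 + u)
(2884 + 4134)/(T + S(53)) = (2884 + 4134)/(-205 + (5 + 53)/(-2 + 53)) = 7018/(-205 + 58/51) = 7018/(-10397/51) = 7018*(-51/10397) = -357918/10397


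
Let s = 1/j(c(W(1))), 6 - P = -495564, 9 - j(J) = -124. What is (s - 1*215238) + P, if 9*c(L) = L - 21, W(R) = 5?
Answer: 37284157/133 ≈ 2.8033e+5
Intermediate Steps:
c(L) = -7/3 + L/9 (c(L) = (L - 21)/9 = (-21 + L)/9 = -7/3 + L/9)
j(J) = 133 (j(J) = 9 - 1*(-124) = 9 + 124 = 133)
P = 495570 (P = 6 - 1*(-495564) = 6 + 495564 = 495570)
s = 1/133 ≈ 0.0075188
(s - 1*215238) + P = (1/133 - 1*215238) + 495570 = (1/133 - 215238) + 495570 = -28626653/133 + 495570 = 37284157/133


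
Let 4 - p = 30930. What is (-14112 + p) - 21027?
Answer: -66065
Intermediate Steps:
p = -30926 (p = 4 - 1*30930 = 4 - 30930 = -30926)
(-14112 + p) - 21027 = (-14112 - 30926) - 21027 = -45038 - 21027 = -66065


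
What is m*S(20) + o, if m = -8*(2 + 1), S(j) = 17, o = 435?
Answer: 27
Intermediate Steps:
m = -24 (m = -8*3 = -24)
m*S(20) + o = -24*17 + 435 = -408 + 435 = 27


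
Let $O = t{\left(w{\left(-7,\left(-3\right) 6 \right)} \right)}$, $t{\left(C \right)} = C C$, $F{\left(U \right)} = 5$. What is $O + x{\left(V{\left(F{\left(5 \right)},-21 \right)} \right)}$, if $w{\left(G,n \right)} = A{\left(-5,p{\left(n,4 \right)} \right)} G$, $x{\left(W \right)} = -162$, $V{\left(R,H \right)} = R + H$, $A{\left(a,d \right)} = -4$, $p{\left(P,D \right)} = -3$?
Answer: $622$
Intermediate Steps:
$V{\left(R,H \right)} = H + R$
$w{\left(G,n \right)} = - 4 G$
$t{\left(C \right)} = C^{2}$
$O = 784$ ($O = \left(\left(-4\right) \left(-7\right)\right)^{2} = 28^{2} = 784$)
$O + x{\left(V{\left(F{\left(5 \right)},-21 \right)} \right)} = 784 - 162 = 622$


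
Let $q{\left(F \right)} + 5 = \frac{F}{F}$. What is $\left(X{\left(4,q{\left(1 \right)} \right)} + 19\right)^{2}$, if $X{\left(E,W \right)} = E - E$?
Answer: $361$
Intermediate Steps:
$q{\left(F \right)} = -4$ ($q{\left(F \right)} = -5 + \frac{F}{F} = -5 + 1 = -4$)
$X{\left(E,W \right)} = 0$
$\left(X{\left(4,q{\left(1 \right)} \right)} + 19\right)^{2} = \left(0 + 19\right)^{2} = 19^{2} = 361$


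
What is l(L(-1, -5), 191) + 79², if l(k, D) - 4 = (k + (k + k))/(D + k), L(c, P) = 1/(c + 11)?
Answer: 3978066/637 ≈ 6245.0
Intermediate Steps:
L(c, P) = 1/(11 + c)
l(k, D) = 4 + 3*k/(D + k) (l(k, D) = 4 + (k + (k + k))/(D + k) = 4 + (k + 2*k)/(D + k) = 4 + (3*k)/(D + k) = 4 + 3*k/(D + k))
l(L(-1, -5), 191) + 79² = (4*191 + 7/(11 - 1))/(191 + 1/(11 - 1)) + 79² = (764 + 7/10)/(191 + 1/10) + 6241 = (764 + 7*(⅒))/(191 + ⅒) + 6241 = (764 + 7/10)/(1911/10) + 6241 = (10/1911)*(7647/10) + 6241 = 2549/637 + 6241 = 3978066/637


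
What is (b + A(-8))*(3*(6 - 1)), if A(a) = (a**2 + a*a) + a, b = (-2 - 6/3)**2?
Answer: 2040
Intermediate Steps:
b = 16 (b = (-2 - 6*1/3)**2 = (-2 - 2)**2 = (-4)**2 = 16)
A(a) = a + 2*a**2 (A(a) = (a**2 + a**2) + a = 2*a**2 + a = a + 2*a**2)
(b + A(-8))*(3*(6 - 1)) = (16 - 8*(1 + 2*(-8)))*(3*(6 - 1)) = (16 - 8*(1 - 16))*(3*5) = (16 - 8*(-15))*15 = (16 + 120)*15 = 136*15 = 2040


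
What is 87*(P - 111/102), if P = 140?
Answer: 410901/34 ≈ 12085.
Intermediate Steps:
87*(P - 111/102) = 87*(140 - 111/102) = 87*(140 - 111*1/102) = 87*(140 - 37/34) = 87*(4723/34) = 410901/34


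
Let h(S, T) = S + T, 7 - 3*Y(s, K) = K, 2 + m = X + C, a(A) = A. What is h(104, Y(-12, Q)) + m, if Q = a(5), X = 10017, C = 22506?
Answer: 97877/3 ≈ 32626.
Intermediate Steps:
Q = 5
m = 32521 (m = -2 + (10017 + 22506) = -2 + 32523 = 32521)
Y(s, K) = 7/3 - K/3
h(104, Y(-12, Q)) + m = (104 + (7/3 - ⅓*5)) + 32521 = (104 + (7/3 - 5/3)) + 32521 = (104 + ⅔) + 32521 = 314/3 + 32521 = 97877/3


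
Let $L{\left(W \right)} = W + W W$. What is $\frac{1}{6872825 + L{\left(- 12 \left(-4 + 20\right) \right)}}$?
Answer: $\frac{1}{6909497} \approx 1.4473 \cdot 10^{-7}$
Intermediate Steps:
$L{\left(W \right)} = W + W^{2}$
$\frac{1}{6872825 + L{\left(- 12 \left(-4 + 20\right) \right)}} = \frac{1}{6872825 + - 12 \left(-4 + 20\right) \left(1 - 12 \left(-4 + 20\right)\right)} = \frac{1}{6872825 + \left(-12\right) 16 \left(1 - 192\right)} = \frac{1}{6872825 - 192 \left(1 - 192\right)} = \frac{1}{6872825 - -36672} = \frac{1}{6872825 + 36672} = \frac{1}{6909497}$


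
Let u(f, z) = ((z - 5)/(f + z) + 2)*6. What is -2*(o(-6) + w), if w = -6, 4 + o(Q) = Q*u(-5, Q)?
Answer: 236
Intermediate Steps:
u(f, z) = 12 + 6*(-5 + z)/(f + z) (u(f, z) = ((-5 + z)/(f + z) + 2)*6 = (2 + (-5 + z)/(f + z))*6 = 12 + 6*(-5 + z)/(f + z))
o(Q) = -4 + 6*Q*(-15 + 3*Q)/(-5 + Q) (o(Q) = -4 + Q*(6*(-5 + 2*(-5) + 3*Q)/(-5 + Q)) = -4 + Q*(6*(-5 - 10 + 3*Q)/(-5 + Q)) = -4 + Q*(6*(-15 + 3*Q)/(-5 + Q)) = -4 + 6*Q*(-15 + 3*Q)/(-5 + Q))
-2*(o(-6) + w) = -2*((-4 + 18*(-6)) - 6) = -2*((-4 - 108) - 6) = -2*(-112 - 6) = -2*(-118) = 236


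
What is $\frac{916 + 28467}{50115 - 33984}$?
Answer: $\frac{29383}{16131} \approx 1.8215$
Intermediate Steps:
$\frac{916 + 28467}{50115 - 33984} = \frac{29383}{16131}$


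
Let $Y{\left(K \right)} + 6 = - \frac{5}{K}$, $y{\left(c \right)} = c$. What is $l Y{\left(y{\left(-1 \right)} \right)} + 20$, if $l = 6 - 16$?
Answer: $30$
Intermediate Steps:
$Y{\left(K \right)} = -6 - \frac{5}{K}$
$l = -10$
$l Y{\left(y{\left(-1 \right)} \right)} + 20 = - 10 \left(-6 - \frac{5}{-1}\right) + 20 = - 10 \left(-6 - -5\right) + 20 = - 10 \left(-6 + 5\right) + 20 = \left(-10\right) \left(-1\right) + 20 = 10 + 20 = 30$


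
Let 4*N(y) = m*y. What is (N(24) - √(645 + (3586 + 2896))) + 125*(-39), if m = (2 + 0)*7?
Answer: -4791 - √7127 ≈ -4875.4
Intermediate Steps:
m = 14 (m = 2*7 = 14)
N(y) = 7*y/2 (N(y) = (14*y)/4 = 7*y/2)
(N(24) - √(645 + (3586 + 2896))) + 125*(-39) = ((7/2)*24 - √(645 + (3586 + 2896))) + 125*(-39) = (84 - √(645 + 6482)) - 4875 = (84 - √7127) - 4875 = -4791 - √7127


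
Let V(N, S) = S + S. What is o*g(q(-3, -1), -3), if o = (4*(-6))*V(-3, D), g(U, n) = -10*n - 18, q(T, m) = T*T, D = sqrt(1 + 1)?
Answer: -576*sqrt(2) ≈ -814.59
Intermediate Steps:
D = sqrt(2) ≈ 1.4142
q(T, m) = T**2
V(N, S) = 2*S
g(U, n) = -18 - 10*n
o = -48*sqrt(2) (o = (4*(-6))*(2*sqrt(2)) = -48*sqrt(2) ≈ -67.882)
o*g(q(-3, -1), -3) = (-48*sqrt(2))*(-18 - 10*(-3)) = (-48*sqrt(2))*(-18 + 30) = -48*sqrt(2)*12 = -576*sqrt(2)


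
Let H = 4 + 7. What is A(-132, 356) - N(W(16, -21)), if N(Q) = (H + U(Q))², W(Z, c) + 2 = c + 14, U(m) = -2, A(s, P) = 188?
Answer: 107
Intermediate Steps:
W(Z, c) = 12 + c (W(Z, c) = -2 + (c + 14) = -2 + (14 + c) = 12 + c)
H = 11
N(Q) = 81 (N(Q) = (11 - 2)² = 9² = 81)
A(-132, 356) - N(W(16, -21)) = 188 - 1*81 = 188 - 81 = 107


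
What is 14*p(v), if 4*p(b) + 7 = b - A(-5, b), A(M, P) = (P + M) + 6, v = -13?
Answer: -28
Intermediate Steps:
A(M, P) = 6 + M + P (A(M, P) = (M + P) + 6 = 6 + M + P)
p(b) = -2 (p(b) = -7/4 + (b - (6 - 5 + b))/4 = -7/4 + (b - (1 + b))/4 = -7/4 + (b + (-1 - b))/4 = -7/4 + (¼)*(-1) = -7/4 - ¼ = -2)
14*p(v) = 14*(-2) = -28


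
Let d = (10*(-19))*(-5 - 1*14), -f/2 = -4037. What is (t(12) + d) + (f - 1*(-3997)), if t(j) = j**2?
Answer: 15825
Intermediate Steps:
f = 8074 (f = -2*(-4037) = 8074)
d = 3610 (d = -190*(-5 - 14) = -190*(-19) = 3610)
(t(12) + d) + (f - 1*(-3997)) = (12**2 + 3610) + (8074 - 1*(-3997)) = (144 + 3610) + (8074 + 3997) = 3754 + 12071 = 15825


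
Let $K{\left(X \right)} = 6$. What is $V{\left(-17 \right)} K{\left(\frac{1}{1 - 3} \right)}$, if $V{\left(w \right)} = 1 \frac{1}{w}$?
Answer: $- \frac{6}{17} \approx -0.35294$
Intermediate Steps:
$V{\left(w \right)} = \frac{1}{w}$
$V{\left(-17 \right)} K{\left(\frac{1}{1 - 3} \right)} = \frac{1}{-17} \cdot 6 = \left(- \frac{1}{17}\right) 6 = - \frac{6}{17}$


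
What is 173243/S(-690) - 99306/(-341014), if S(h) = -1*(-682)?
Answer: 29573007547/116285774 ≈ 254.31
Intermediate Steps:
S(h) = 682
173243/S(-690) - 99306/(-341014) = 173243/682 - 99306/(-341014) = 173243*(1/682) - 99306*(-1/341014) = 173243/682 + 49653/170507 = 29573007547/116285774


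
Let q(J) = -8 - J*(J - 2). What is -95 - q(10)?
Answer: -7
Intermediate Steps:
q(J) = -8 - J*(-2 + J)
-95 - q(10) = -95 - (-8 - 1*10² + 2*10) = -95 - (-8 - 1*100 + 20) = -95 - (-8 - 100 + 20) = -95 - 1*(-88) = -95 + 88 = -7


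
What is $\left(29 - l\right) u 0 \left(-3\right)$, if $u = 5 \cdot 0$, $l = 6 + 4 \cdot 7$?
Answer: $0$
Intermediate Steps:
$l = 34$ ($l = 6 + 28 = 34$)
$u = 0$
$\left(29 - l\right) u 0 \left(-3\right) = \left(29 - 34\right) 0 \cdot 0 \left(-3\right) = \left(29 - 34\right) 0 \left(-3\right) = \left(-5\right) 0 = 0$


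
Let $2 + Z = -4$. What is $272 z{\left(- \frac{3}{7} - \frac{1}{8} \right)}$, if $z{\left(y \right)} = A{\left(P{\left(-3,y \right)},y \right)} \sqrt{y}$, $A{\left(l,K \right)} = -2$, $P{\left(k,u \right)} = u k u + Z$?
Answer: $- \frac{136 i \sqrt{434}}{7} \approx - 404.75 i$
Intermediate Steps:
$Z = -6$ ($Z = -2 - 4 = -6$)
$P{\left(k,u \right)} = -6 + k u^{2}$ ($P{\left(k,u \right)} = u k u - 6 = k u u - 6 = k u^{2} - 6 = -6 + k u^{2}$)
$z{\left(y \right)} = - 2 \sqrt{y}$
$272 z{\left(- \frac{3}{7} - \frac{1}{8} \right)} = 272 \left(- 2 \sqrt{- \frac{3}{7} - \frac{1}{8}}\right) = 272 \left(- 2 \sqrt{- \frac{31}{56}}\right) = 272 \left(- 2 \frac{i \sqrt{434}}{28}\right) = 272 \left(- \frac{i \sqrt{434}}{14}\right) = - \frac{136 i \sqrt{434}}{7}$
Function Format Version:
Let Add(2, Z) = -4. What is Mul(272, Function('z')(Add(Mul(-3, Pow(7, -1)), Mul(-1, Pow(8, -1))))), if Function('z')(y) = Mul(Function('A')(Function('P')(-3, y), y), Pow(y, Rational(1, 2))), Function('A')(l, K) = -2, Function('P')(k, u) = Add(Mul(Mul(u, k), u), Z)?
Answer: Mul(Rational(-136, 7), I, Pow(434, Rational(1, 2))) ≈ Mul(-404.75, I)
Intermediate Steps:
Z = -6 (Z = Add(-2, -4) = -6)
Function('P')(k, u) = Add(-6, Mul(k, Pow(u, 2))) (Function('P')(k, u) = Add(Mul(Mul(u, k), u), -6) = Add(Mul(Mul(k, u), u), -6) = Add(Mul(k, Pow(u, 2)), -6) = Add(-6, Mul(k, Pow(u, 2))))
Function('z')(y) = Mul(-2, Pow(y, Rational(1, 2)))
Mul(272, Function('z')(Add(Mul(-3, Pow(7, -1)), Mul(-1, Pow(8, -1))))) = Mul(272, Mul(-2, Pow(Add(Mul(-3, Pow(7, -1)), Mul(-1, Pow(8, -1))), Rational(1, 2)))) = Mul(272, Mul(-2, Pow(Add(Mul(-3, Rational(1, 7)), Mul(-1, Rational(1, 8))), Rational(1, 2)))) = Mul(272, Mul(-2, Pow(Add(Rational(-3, 7), Rational(-1, 8)), Rational(1, 2)))) = Mul(272, Mul(-2, Pow(Rational(-31, 56), Rational(1, 2)))) = Mul(272, Mul(-2, Mul(Rational(1, 28), I, Pow(434, Rational(1, 2))))) = Mul(272, Mul(Rational(-1, 14), I, Pow(434, Rational(1, 2)))) = Mul(Rational(-136, 7), I, Pow(434, Rational(1, 2)))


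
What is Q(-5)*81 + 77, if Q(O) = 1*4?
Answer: 401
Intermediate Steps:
Q(O) = 4
Q(-5)*81 + 77 = 4*81 + 77 = 324 + 77 = 401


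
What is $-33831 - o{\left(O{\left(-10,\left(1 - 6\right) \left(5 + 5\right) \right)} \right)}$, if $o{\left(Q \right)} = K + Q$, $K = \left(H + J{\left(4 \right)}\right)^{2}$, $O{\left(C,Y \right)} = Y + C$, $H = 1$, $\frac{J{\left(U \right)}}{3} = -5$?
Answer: $-33967$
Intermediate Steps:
$J{\left(U \right)} = -15$ ($J{\left(U \right)} = 3 \left(-5\right) = -15$)
$O{\left(C,Y \right)} = C + Y$
$K = 196$ ($K = \left(1 - 15\right)^{2} = \left(-14\right)^{2} = 196$)
$o{\left(Q \right)} = 196 + Q$
$-33831 - o{\left(O{\left(-10,\left(1 - 6\right) \left(5 + 5\right) \right)} \right)} = -33831 - \left(196 + \left(-10 + \left(1 - 6\right) \left(5 + 5\right)\right)\right) = -33831 - \left(196 - 60\right) = -33831 - 136 = -33967$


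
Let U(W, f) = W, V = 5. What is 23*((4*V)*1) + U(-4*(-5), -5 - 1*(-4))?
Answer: 480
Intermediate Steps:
23*((4*V)*1) + U(-4*(-5), -5 - 1*(-4)) = 23*((4*5)*1) - 4*(-5) = 23*(20*1) + 20 = 23*20 + 20 = 460 + 20 = 480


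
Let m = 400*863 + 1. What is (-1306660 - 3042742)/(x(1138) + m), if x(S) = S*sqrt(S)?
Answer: -1501417919802/117689970329 + 4949619476*sqrt(1138)/117689970329 ≈ -11.339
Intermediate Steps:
x(S) = S**(3/2)
m = 345201 (m = 345200 + 1 = 345201)
(-1306660 - 3042742)/(x(1138) + m) = (-1306660 - 3042742)/(1138**(3/2) + 345201) = -4349402/(1138*sqrt(1138) + 345201) = -4349402/(345201 + 1138*sqrt(1138))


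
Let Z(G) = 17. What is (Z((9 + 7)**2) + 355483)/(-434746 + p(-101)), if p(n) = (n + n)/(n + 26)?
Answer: -6665625/8151437 ≈ -0.81772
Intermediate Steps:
p(n) = 2*n/(26 + n) (p(n) = (2*n)/(26 + n) = 2*n/(26 + n))
(Z((9 + 7)**2) + 355483)/(-434746 + p(-101)) = (17 + 355483)/(-434746 + 2*(-101)/(26 - 101)) = 355500/(-434746 + 2*(-101)/(-75)) = 355500/(-434746 + 2*(-101)*(-1/75)) = 355500/(-434746 + 202/75) = 355500/(-32605748/75) = 355500*(-75/32605748) = -6665625/8151437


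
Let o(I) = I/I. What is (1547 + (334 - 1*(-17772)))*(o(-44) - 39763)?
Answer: -781442586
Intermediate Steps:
o(I) = 1
(1547 + (334 - 1*(-17772)))*(o(-44) - 39763) = (1547 + (334 - 1*(-17772)))*(1 - 39763) = (1547 + (334 + 17772))*(-39762) = (1547 + 18106)*(-39762) = 19653*(-39762) = -781442586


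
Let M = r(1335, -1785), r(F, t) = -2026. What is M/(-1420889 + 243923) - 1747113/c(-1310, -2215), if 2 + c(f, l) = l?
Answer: 342716181800/434888937 ≈ 788.05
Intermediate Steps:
c(f, l) = -2 + l
M = -2026
M/(-1420889 + 243923) - 1747113/c(-1310, -2215) = -2026/(-1420889 + 243923) - 1747113/(-2 - 2215) = -2026/(-1176966) - 1747113/(-2217) = -2026*(-1/1176966) - 1747113*(-1/2217) = 1013/588483 + 582371/739 = 342716181800/434888937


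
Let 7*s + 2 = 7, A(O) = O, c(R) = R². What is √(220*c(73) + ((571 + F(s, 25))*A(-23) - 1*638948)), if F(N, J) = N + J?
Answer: 9*√314391/7 ≈ 720.91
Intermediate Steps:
s = 5/7 (s = -2/7 + (⅐)*7 = -2/7 + 1 = 5/7 ≈ 0.71429)
F(N, J) = J + N
√(220*c(73) + ((571 + F(s, 25))*A(-23) - 1*638948)) = √(220*73² + ((571 + (25 + 5/7))*(-23) - 1*638948)) = √(220*5329 + ((571 + 180/7)*(-23) - 638948)) = √(1172380 + ((4177/7)*(-23) - 638948)) = √(1172380 + (-96071/7 - 638948)) = √(1172380 - 4568707/7) = √(3637953/7) = 9*√314391/7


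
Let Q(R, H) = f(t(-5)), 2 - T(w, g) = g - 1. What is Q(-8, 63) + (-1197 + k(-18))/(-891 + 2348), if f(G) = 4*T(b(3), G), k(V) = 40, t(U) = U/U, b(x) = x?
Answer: 10499/1457 ≈ 7.2059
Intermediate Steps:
t(U) = 1
T(w, g) = 3 - g (T(w, g) = 2 - (g - 1) = 2 - (-1 + g) = 2 + (1 - g) = 3 - g)
f(G) = 12 - 4*G (f(G) = 4*(3 - G) = 12 - 4*G)
Q(R, H) = 8 (Q(R, H) = 12 - 4*1 = 12 - 4 = 8)
Q(-8, 63) + (-1197 + k(-18))/(-891 + 2348) = 8 + (-1197 + 40)/(-891 + 2348) = 8 - 1157/1457 = 10499/1457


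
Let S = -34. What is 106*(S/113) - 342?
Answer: -42250/113 ≈ -373.89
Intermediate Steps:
106*(S/113) - 342 = 106*(-34/113) - 342 = -3604/113 - 342 = -42250/113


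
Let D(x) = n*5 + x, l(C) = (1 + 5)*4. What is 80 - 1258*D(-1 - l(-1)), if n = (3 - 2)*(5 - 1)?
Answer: 6370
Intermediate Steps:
l(C) = 24 (l(C) = 6*4 = 24)
n = 4 (n = 1*4 = 4)
D(x) = 20 + x (D(x) = 4*5 + x = 20 + x)
80 - 1258*D(-1 - l(-1)) = 80 - 1258*(20 + (-1 - 1*24)) = 80 - 1258*(20 + (-1 - 24)) = 80 - 1258*(20 - 25) = 80 - 1258*(-5) = 80 + 6290 = 6370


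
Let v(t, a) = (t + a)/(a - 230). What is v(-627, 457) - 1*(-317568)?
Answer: 72087766/227 ≈ 3.1757e+5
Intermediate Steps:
v(t, a) = (a + t)/(-230 + a)
v(-627, 457) - 1*(-317568) = (457 - 627)/(-230 + 457) - 1*(-317568) = -170/227 + 317568 = 72087766/227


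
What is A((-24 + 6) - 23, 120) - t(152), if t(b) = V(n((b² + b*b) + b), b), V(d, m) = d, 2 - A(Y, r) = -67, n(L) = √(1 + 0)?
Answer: 68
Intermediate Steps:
n(L) = 1 (n(L) = √1 = 1)
A(Y, r) = 69 (A(Y, r) = 2 - 1*(-67) = 2 + 67 = 69)
t(b) = 1
A((-24 + 6) - 23, 120) - t(152) = 69 - 1*1 = 69 - 1 = 68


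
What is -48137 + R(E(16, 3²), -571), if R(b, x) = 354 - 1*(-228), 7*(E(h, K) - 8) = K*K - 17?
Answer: -47555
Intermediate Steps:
E(h, K) = 39/7 + K²/7 (E(h, K) = 8 + (K*K - 17)/7 = 8 + (K² - 17)/7 = 8 + (-17 + K²)/7 = 8 + (-17/7 + K²/7) = 39/7 + K²/7)
R(b, x) = 582 (R(b, x) = 354 + 228 = 582)
-48137 + R(E(16, 3²), -571) = -48137 + 582 = -47555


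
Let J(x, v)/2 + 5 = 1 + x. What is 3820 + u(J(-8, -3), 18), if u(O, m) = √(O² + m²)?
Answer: 3850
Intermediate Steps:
J(x, v) = -8 + 2*x (J(x, v) = -10 + 2*(1 + x) = -10 + (2 + 2*x) = -8 + 2*x)
3820 + u(J(-8, -3), 18) = 3820 + √((-8 + 2*(-8))² + 18²) = 3820 + √((-8 - 16)² + 324) = 3820 + √((-24)² + 324) = 3820 + √(576 + 324) = 3820 + √900 = 3820 + 30 = 3850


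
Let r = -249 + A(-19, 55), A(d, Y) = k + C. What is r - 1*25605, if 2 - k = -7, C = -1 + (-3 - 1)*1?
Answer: -25850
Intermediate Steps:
C = -5 (C = -1 - 4*1 = -1 - 4 = -5)
k = 9 (k = 2 - 1*(-7) = 2 + 7 = 9)
A(d, Y) = 4 (A(d, Y) = 9 - 5 = 4)
r = -245 (r = -249 + 4 = -245)
r - 1*25605 = -245 - 1*25605 = -245 - 25605 = -25850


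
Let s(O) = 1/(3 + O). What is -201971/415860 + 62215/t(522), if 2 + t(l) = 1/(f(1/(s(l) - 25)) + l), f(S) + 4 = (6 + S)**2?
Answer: -411116366652431782787/13203844582863420 ≈ -31136.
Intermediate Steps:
f(S) = -4 + (6 + S)**2
t(l) = -2 + 1/(-4 + l + (6 + 1/(-25 + 1/(3 + l)))**2) (t(l) = -2 + 1/((-4 + (6 + 1/(1/(3 + l) - 25))**2) + l) = -2 + 1/((-4 + (6 + 1/(-25 + 1/(3 + l)))**2) + l) = -2 + 1/(-4 + l + (6 + 1/(-25 + 1/(3 + l)))**2))
-201971/415860 + 62215/t(522) = -201971/415860 + 62215/(((-339678 - 240488*522 - 46177*522**2 - 1250*522**3)/(172577 + 625*522**3 + 23401*522**2 + 122094*522))) = -201971*1/415860 + 62215/(((-339678 - 125534736 - 46177*272484 - 1250*142236648)/(172577 + 625*142236648 + 23401*272484 + 63733068))) = -201971/415860 + 62215/(((-339678 - 125534736 - 12582493668 - 177795810000)/(172577 + 88897905000 + 6376398084 + 63733068))) = -201971/415860 + 62215/((-190504178082/95338208729)) = -201971/415860 + 62215/(((1/95338208729)*(-190504178082))) = -201971/415860 + 62215/(-190504178082/95338208729) = -201971/415860 + 62215*(-95338208729/190504178082) = -201971/415860 - 5931466656074735/190504178082 = -411116366652431782787/13203844582863420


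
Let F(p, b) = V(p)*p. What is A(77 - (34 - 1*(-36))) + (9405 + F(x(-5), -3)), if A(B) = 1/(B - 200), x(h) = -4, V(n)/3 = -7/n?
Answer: 1811111/193 ≈ 9384.0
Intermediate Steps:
V(n) = -21/n (V(n) = 3*(-7/n) = -21/n)
F(p, b) = -21 (F(p, b) = (-21/p)*p = -21)
A(B) = 1/(-200 + B)
A(77 - (34 - 1*(-36))) + (9405 + F(x(-5), -3)) = 1/(-200 + (77 - (34 - 1*(-36)))) + (9405 - 21) = 1/(-200 + (77 - (34 + 36))) + 9384 = 1/(-200 + (77 - 1*70)) + 9384 = 1/(-200 + (77 - 70)) + 9384 = 1/(-200 + 7) + 9384 = 1/(-193) + 9384 = -1/193 + 9384 = 1811111/193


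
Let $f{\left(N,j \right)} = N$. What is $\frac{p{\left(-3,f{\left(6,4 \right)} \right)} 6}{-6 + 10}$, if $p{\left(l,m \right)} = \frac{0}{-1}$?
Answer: $0$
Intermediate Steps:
$p{\left(l,m \right)} = 0$ ($p{\left(l,m \right)} = 0 \left(-1\right) = 0$)
$\frac{p{\left(-3,f{\left(6,4 \right)} \right)} 6}{-6 + 10} = \frac{0 \cdot 6}{-6 + 10} = \frac{0}{4} = 0 \cdot \frac{1}{4} = 0$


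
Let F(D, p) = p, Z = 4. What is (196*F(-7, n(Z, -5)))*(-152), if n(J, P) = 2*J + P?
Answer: -89376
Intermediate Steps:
n(J, P) = P + 2*J
(196*F(-7, n(Z, -5)))*(-152) = (196*(-5 + 2*4))*(-152) = (196*(-5 + 8))*(-152) = (196*3)*(-152) = 588*(-152) = -89376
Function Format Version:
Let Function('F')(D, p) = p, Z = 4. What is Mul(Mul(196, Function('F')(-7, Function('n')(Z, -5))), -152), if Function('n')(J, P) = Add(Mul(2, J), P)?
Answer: -89376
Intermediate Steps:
Function('n')(J, P) = Add(P, Mul(2, J))
Mul(Mul(196, Function('F')(-7, Function('n')(Z, -5))), -152) = Mul(Mul(196, Add(-5, Mul(2, 4))), -152) = Mul(Mul(196, Add(-5, 8)), -152) = Mul(Mul(196, 3), -152) = Mul(588, -152) = -89376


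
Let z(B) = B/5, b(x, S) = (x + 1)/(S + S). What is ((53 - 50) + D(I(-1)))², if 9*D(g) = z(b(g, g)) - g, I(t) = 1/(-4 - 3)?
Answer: 863041/99225 ≈ 8.6978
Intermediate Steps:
b(x, S) = (1 + x)/(2*S) (b(x, S) = (1 + x)/((2*S)) = (1 + x)*(1/(2*S)) = (1 + x)/(2*S))
z(B) = B/5 (z(B) = B*(⅕) = B/5)
I(t) = -⅐ (I(t) = 1/(-7) = -⅐)
D(g) = -g/9 + (1 + g)/(90*g) (D(g) = (((1 + g)/(2*g))/5 - g)/9 = ((1 + g)/(10*g) - g)/9 = (-g + (1 + g)/(10*g))/9 = -g/9 + (1 + g)/(90*g))
((53 - 50) + D(I(-1)))² = ((53 - 50) + (1 - ⅐ - 10*(-⅐)²)/(90*(-⅐)))² = (3 + (1/90)*(-7)*(1 - ⅐ - 10*1/49))² = (3 + (1/90)*(-7)*(1 - ⅐ - 10/49))² = (3 + (1/90)*(-7)*(32/49))² = (3 - 16/315)² = (929/315)² = 863041/99225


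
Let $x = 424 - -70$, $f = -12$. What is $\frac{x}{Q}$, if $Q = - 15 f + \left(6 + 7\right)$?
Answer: $\frac{494}{193} \approx 2.5596$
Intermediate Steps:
$x = 494$ ($x = 424 + 70 = 494$)
$Q = 193$ ($Q = \left(-15\right) \left(-12\right) + \left(6 + 7\right) = 180 + 13 = 193$)
$\frac{x}{Q} = \frac{494}{193}$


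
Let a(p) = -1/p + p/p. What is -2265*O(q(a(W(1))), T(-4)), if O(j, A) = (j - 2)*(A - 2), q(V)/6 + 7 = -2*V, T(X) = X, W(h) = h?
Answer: -597960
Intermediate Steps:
a(p) = 1 - 1/p (a(p) = -1/p + 1 = 1 - 1/p)
q(V) = -42 - 12*V (q(V) = -42 + 6*(-2*V) = -42 - 12*V)
O(j, A) = (-2 + A)*(-2 + j) (O(j, A) = (-2 + j)*(-2 + A) = (-2 + A)*(-2 + j))
-2265*O(q(a(W(1))), T(-4)) = -2265*(4 - 2*(-4) - 2*(-42 - 12*(-1 + 1)/1) - 4*(-42 - 12*(-1 + 1)/1)) = -2265*(4 + 8 - 2*(-42 - 12*0) - 4*(-42 - 12*0)) = -2265*(4 + 8 - 2*(-42 + 0) - 4*(-42 + 0)) = -2265*(4 + 8 - 2*(-42) - 4*(-42)) = -2265*(4 + 8 + 84 + 168) = -2265*264 = -597960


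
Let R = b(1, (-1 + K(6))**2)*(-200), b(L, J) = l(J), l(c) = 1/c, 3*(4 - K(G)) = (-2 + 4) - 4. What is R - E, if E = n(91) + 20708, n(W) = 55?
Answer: -2514123/121 ≈ -20778.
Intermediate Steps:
K(G) = 14/3 (K(G) = 4 - ((-2 + 4) - 4)/3 = 4 - (2 - 4)/3 = 4 - 1/3*(-2) = 4 + 2/3 = 14/3)
b(L, J) = 1/J
E = 20763 (E = 55 + 20708 = 20763)
R = -1800/121 (R = -200/(-1 + 14/3)**2 = -200/(11/3)**2 = -200/(121/9) = (9/121)*(-200) = -1800/121 ≈ -14.876)
R - E = -1800/121 - 1*20763 = -1800/121 - 20763 = -2514123/121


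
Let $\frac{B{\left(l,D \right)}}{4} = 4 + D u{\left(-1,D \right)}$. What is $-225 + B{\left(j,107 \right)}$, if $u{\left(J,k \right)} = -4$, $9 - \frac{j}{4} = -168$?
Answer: $-1921$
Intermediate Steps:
$j = 708$ ($j = 36 - -672 = 36 + 672 = 708$)
$B{\left(l,D \right)} = 16 - 16 D$ ($B{\left(l,D \right)} = 4 \left(4 + D \left(-4\right)\right) = 4 \left(4 - 4 D\right) = 16 - 16 D$)
$-225 + B{\left(j,107 \right)} = -225 + \left(16 - 1712\right) = -225 - 1696 = -1921$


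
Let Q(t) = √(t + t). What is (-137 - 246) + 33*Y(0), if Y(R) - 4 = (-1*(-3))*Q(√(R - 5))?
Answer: -251 + 99*5^(¼)*(1 + I) ≈ -102.96 + 148.04*I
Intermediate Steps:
Q(t) = √2*√t (Q(t) = √(2*t) = √2*√t)
Y(R) = 4 + 3*√2*(-5 + R)^(¼) (Y(R) = 4 + (-1*(-3))*(√2*√(√(R - 5))) = 4 + 3*(√2*√(√(-5 + R))) = 4 + 3*(√2*(-5 + R)^(¼)) = 4 + 3*√2*(-5 + R)^(¼))
(-137 - 246) + 33*Y(0) = (-137 - 246) + 33*(4 + 3*√2*(-5 + 0)^(¼)) = -383 + 33*(4 + 3*√2*(-5)^(¼)) = -383 + 33*(4 + 3*(-5)^(¼)*√2) = -383 + (132 + 99*(-5)^(¼)*√2) = -251 + 99*(-5)^(¼)*√2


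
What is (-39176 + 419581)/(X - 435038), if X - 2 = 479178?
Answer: 380405/44142 ≈ 8.6178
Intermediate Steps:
X = 479180 (X = 2 + 479178 = 479180)
(-39176 + 419581)/(X - 435038) = (-39176 + 419581)/(479180 - 435038) = 380405/44142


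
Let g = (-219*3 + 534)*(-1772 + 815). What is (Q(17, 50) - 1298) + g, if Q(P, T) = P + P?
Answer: 116447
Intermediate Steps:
Q(P, T) = 2*P
g = 117711 (g = (-657 + 534)*(-957) = -123*(-957) = 117711)
(Q(17, 50) - 1298) + g = (2*17 - 1298) + 117711 = (34 - 1298) + 117711 = -1264 + 117711 = 116447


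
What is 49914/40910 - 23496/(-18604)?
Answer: 236227677/95136205 ≈ 2.4830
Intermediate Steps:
49914/40910 - 23496/(-18604) = 49914*(1/40910) - 23496*(-1/18604) = 24957/20455 + 5874/4651 = 236227677/95136205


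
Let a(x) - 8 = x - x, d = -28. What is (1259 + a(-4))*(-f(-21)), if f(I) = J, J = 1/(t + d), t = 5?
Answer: 1267/23 ≈ 55.087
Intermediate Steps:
J = -1/23 (J = 1/(5 - 28) = 1/(-23) = -1/23 ≈ -0.043478)
a(x) = 8 (a(x) = 8 + (x - x) = 8 + 0 = 8)
f(I) = -1/23
(1259 + a(-4))*(-f(-21)) = (1259 + 8)*(-1*(-1/23)) = 1267*(1/23) = 1267/23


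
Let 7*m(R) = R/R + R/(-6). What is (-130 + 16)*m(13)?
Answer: 19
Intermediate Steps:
m(R) = ⅐ - R/42 (m(R) = (R/R + R/(-6))/7 = (1 + R*(-⅙))/7 = (1 - R/6)/7 = ⅐ - R/42)
(-130 + 16)*m(13) = (-130 + 16)*(⅐ - 1/42*13) = -114*(⅐ - 13/42) = -114*(-⅙) = 19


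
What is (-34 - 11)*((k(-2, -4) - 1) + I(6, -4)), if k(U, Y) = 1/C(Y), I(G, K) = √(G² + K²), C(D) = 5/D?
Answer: 81 - 90*√13 ≈ -243.50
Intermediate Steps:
k(U, Y) = Y/5 (k(U, Y) = 1/(5/Y) = 1*(Y/5) = Y/5)
(-34 - 11)*((k(-2, -4) - 1) + I(6, -4)) = (-34 - 11)*(((⅕)*(-4) - 1) + √(6² + (-4)²)) = -45*((-⅘ - 1) + √(36 + 16)) = -45*(-9/5 + √52) = -45*(-9/5 + 2*√13) = 81 - 90*√13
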